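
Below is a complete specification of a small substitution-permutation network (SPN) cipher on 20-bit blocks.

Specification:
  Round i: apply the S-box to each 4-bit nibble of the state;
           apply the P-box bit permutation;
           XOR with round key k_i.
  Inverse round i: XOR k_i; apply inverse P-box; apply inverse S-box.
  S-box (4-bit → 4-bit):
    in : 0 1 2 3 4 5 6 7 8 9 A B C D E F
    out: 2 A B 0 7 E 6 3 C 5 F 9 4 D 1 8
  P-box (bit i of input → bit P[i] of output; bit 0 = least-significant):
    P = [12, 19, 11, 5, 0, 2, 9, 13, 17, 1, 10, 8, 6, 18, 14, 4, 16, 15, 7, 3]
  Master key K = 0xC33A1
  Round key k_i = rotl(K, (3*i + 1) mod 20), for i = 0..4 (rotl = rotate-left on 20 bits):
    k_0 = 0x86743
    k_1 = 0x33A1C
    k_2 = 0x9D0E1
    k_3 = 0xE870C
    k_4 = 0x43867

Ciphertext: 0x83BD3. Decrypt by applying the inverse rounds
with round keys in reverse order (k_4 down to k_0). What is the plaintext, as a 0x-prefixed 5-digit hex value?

0x6C4D4

s_0 = ciphertext = 0x83BD3
s_1 = InvRound(s_0, k_4) = 0xC1F61
s_2 = InvRound(s_1, k_3) = 0x1EE7D
s_3 = InvRound(s_2, k_2) = 0x8FC54
s_4 = InvRound(s_3, k_1) = 0x299C0
s_5 = InvRound(s_4, k_0) = 0x6C4D4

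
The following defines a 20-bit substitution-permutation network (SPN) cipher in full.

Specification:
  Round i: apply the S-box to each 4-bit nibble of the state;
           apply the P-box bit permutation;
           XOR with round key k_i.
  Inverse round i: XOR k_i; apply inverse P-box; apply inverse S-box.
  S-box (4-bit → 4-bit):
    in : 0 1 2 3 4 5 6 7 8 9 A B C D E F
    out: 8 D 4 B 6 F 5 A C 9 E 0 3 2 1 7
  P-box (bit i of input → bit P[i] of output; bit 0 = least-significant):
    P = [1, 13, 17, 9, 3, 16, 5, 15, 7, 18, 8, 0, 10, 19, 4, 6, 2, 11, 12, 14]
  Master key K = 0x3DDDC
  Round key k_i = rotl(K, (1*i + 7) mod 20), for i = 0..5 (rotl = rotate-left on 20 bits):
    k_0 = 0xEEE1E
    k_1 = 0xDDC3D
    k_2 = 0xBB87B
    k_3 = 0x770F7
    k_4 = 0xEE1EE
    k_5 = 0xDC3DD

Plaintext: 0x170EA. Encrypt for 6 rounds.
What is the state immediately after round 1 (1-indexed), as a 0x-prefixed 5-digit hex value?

0x49C53

s_0 = plaintext = 0x170EA
s_1 = Round(s_0, k_0) = 0x49C53
s_2 = Round(s_1, k_1) = 0x862D7
s_3 = Round(s_2, k_2) = 0xACF6B
s_4 = Round(s_3, k_3) = 0xB2D5F
s_5 = Round(s_4, k_4) = 0x941D4
s_6 = Round(s_5, k_5) = 0x6A248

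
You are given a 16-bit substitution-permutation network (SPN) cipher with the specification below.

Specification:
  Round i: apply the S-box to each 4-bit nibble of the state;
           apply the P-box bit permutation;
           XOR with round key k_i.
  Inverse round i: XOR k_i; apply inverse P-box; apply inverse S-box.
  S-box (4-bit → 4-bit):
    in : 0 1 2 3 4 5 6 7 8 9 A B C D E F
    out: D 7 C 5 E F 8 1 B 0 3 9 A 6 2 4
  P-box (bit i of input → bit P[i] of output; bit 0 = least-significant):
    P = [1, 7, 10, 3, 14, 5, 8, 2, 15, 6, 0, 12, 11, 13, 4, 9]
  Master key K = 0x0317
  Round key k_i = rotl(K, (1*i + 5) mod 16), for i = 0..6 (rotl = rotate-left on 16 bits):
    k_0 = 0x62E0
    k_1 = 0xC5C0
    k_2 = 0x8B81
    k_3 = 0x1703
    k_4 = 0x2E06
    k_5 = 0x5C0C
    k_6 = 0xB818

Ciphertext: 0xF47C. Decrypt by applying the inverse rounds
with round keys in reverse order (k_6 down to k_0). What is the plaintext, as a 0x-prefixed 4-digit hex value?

s_0 = ciphertext = 0xF47C
s_1 = InvRound(s_0, k_6) = 0x7E8F
s_2 = InvRound(s_1, k_5) = 0xCF9A
s_3 = InvRound(s_2, k_4) = 0xD70C
s_4 = InvRound(s_3, k_3) = 0x93BB
s_5 = InvRound(s_4, k_2) = 0x36EB
s_6 = InvRound(s_5, k_1) = 0xC01B
s_7 = InvRound(s_6, k_0) = 0x41E8

0x41E8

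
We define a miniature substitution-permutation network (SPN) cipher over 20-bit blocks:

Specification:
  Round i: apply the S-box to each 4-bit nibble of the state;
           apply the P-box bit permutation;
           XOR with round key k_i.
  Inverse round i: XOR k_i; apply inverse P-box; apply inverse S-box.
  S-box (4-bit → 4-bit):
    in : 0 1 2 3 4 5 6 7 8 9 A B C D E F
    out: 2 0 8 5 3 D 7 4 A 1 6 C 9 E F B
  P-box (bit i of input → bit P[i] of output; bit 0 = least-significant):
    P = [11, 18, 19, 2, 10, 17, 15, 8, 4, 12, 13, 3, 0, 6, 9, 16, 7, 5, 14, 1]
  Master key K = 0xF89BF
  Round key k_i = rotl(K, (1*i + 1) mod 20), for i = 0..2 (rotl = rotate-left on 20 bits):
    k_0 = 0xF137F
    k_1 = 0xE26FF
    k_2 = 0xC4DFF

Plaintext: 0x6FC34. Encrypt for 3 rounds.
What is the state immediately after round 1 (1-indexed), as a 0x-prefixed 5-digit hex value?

s_0 = plaintext = 0x6FC34
s_1 = Round(s_0, k_0) = 0xADF86
s_2 = Round(s_1, k_1) = 0x17D87
s_3 = Round(s_2, k_2) = 0x67EF7

0xADF86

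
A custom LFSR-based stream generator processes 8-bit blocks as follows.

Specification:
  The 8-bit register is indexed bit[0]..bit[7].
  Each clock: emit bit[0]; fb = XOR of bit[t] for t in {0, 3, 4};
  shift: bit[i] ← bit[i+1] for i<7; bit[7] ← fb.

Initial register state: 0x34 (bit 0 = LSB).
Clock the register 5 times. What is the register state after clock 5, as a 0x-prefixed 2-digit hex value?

reg_0 = 0x34
clock 1: out=0, reg = 0x9A
clock 2: out=0, reg = 0x4D
clock 3: out=1, reg = 0x26
clock 4: out=0, reg = 0x13
clock 5: out=1, reg = 0x09

0x09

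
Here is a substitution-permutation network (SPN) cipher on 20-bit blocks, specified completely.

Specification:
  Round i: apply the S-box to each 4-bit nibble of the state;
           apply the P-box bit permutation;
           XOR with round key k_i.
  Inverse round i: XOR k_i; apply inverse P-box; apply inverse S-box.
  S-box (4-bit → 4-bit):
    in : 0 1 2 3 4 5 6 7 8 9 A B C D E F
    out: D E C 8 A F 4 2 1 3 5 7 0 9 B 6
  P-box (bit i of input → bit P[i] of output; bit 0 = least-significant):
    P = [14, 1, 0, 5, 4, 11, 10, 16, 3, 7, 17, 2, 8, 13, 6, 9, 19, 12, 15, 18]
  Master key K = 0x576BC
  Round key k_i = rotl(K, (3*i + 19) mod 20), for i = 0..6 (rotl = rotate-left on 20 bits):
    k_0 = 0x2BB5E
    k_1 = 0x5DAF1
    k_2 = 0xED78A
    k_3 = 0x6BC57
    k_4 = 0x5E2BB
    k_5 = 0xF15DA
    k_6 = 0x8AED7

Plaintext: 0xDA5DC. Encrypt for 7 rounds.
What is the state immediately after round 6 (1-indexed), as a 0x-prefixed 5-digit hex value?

s_0 = plaintext = 0xDA5DC
s_1 = Round(s_0, k_0) = 0xDBA82
s_2 = Round(s_1, k_1) = 0xBFB88
s_3 = Round(s_2, k_2) = 0x42752
s_4 = Round(s_3, k_3) = 0x3A2A6
s_5 = Round(s_4, k_4) = 0x3E7EE
s_6 = Round(s_5, k_5) = 0xA7E68
s_7 = Round(s_6, k_6) = 0x04A5B

0xA7E68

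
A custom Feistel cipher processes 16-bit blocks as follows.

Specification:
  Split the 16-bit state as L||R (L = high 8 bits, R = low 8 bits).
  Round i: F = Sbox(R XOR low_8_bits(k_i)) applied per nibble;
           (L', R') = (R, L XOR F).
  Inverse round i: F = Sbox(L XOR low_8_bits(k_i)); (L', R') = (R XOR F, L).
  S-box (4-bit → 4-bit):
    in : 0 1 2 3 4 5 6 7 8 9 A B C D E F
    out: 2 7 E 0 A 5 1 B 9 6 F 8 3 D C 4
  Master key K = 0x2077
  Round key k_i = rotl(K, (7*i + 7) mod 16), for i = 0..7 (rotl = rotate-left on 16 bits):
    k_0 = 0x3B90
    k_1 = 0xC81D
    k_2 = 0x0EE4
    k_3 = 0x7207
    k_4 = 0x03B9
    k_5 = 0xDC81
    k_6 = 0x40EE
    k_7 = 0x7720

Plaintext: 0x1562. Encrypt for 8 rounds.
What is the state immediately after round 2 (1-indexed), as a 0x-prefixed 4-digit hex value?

s_0 = plaintext = 0x1562
s_1 = Round(s_0, k_0) = 0x625B
s_2 = Round(s_1, k_1) = 0x5BC3
s_3 = Round(s_2, k_2) = 0xC3B0
s_4 = Round(s_3, k_3) = 0xB048
s_5 = Round(s_4, k_4) = 0x48F7
s_6 = Round(s_5, k_5) = 0xF7F9
s_7 = Round(s_6, k_6) = 0xF98C
s_8 = Round(s_7, k_7) = 0x8C0A

0x5BC3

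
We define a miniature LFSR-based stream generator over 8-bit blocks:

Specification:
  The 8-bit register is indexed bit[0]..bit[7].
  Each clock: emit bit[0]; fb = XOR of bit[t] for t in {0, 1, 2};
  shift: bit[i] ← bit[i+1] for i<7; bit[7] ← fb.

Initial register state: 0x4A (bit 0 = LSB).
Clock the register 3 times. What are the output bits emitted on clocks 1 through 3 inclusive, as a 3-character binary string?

010

reg_0 = 0x4A
clock 1: out=0, reg = 0xA5
clock 2: out=1, reg = 0x52
clock 3: out=0, reg = 0xA9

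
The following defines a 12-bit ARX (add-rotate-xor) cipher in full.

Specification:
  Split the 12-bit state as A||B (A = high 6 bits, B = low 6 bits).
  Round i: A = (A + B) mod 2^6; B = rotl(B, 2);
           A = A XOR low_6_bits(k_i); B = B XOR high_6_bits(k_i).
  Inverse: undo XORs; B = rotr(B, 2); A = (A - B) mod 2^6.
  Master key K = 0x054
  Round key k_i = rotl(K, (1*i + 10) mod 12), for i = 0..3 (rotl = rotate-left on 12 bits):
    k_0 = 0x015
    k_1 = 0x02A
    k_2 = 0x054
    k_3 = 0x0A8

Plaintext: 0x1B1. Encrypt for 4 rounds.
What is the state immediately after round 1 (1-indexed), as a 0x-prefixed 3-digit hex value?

0x887

s_0 = plaintext = 0x1B1
s_1 = Round(s_0, k_0) = 0x887
s_2 = Round(s_1, k_1) = 0x0DC
s_3 = Round(s_2, k_2) = 0x2F0
s_4 = Round(s_3, k_3) = 0x4C1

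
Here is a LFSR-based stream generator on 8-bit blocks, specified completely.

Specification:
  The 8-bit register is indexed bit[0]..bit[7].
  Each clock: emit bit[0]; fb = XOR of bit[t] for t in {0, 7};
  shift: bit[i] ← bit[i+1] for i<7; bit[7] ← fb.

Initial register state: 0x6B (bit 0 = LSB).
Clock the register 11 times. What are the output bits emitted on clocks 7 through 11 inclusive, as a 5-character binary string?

reg_0 = 0x6B
clock 1: out=1, reg = 0xB5
clock 2: out=1, reg = 0x5A
clock 3: out=0, reg = 0x2D
clock 4: out=1, reg = 0x96
clock 5: out=0, reg = 0xCB
clock 6: out=1, reg = 0x65
clock 7: out=1, reg = 0xB2
clock 8: out=0, reg = 0xD9
clock 9: out=1, reg = 0x6C
clock 10: out=0, reg = 0x36
clock 11: out=0, reg = 0x1B

10100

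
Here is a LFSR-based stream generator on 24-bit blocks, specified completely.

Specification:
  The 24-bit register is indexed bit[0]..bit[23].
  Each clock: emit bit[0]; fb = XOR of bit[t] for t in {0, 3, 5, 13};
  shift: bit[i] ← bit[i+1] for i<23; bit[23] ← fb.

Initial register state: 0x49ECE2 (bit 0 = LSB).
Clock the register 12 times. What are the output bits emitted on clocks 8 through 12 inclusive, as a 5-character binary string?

10011

reg_0 = 0x49ECE2
clock 1: out=0, reg = 0x24F671
clock 2: out=1, reg = 0x927B38
clock 3: out=0, reg = 0xC93D9C
clock 4: out=0, reg = 0x649ECE
clock 5: out=0, reg = 0xB24F67
clock 6: out=1, reg = 0x5927B3
clock 7: out=1, reg = 0xAC93D9
clock 8: out=1, reg = 0x5649EC
clock 9: out=0, reg = 0x2B24F6
clock 10: out=0, reg = 0x15927B
clock 11: out=1, reg = 0x8AC93D
clock 12: out=1, reg = 0xC5649E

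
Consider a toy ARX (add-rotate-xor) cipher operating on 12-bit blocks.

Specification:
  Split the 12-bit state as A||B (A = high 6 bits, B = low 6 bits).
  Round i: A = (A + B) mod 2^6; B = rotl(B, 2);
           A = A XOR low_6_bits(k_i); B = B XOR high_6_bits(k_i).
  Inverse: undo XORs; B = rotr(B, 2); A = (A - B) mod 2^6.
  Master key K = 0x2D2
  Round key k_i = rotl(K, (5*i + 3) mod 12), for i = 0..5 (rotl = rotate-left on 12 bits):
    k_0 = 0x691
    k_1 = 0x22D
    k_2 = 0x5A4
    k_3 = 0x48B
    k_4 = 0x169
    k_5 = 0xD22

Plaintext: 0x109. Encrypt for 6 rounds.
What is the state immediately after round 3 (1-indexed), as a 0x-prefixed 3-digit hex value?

s_0 = plaintext = 0x109
s_1 = Round(s_0, k_0) = 0x73E
s_2 = Round(s_1, k_1) = 0xDF3
s_3 = Round(s_2, k_2) = 0x399
s_4 = Round(s_3, k_3) = 0xB37
s_5 = Round(s_4, k_4) = 0x29A
s_6 = Round(s_5, k_5) = 0x19D

0x399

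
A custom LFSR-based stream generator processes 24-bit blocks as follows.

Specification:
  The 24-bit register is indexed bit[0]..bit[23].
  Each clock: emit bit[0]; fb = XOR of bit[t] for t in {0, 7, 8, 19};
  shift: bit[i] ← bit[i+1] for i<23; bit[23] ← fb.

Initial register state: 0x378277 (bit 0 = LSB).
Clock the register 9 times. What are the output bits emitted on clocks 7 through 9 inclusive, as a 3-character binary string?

reg_0 = 0x378277
clock 1: out=1, reg = 0x9BC13B
clock 2: out=1, reg = 0xCDE09D
clock 3: out=1, reg = 0xE6F04E
clock 4: out=0, reg = 0x737827
clock 5: out=1, reg = 0xB9BC13
clock 6: out=1, reg = 0x5CDE09
clock 7: out=1, reg = 0x2E6F04
clock 8: out=0, reg = 0x173782
clock 9: out=0, reg = 0x0B9BC1

100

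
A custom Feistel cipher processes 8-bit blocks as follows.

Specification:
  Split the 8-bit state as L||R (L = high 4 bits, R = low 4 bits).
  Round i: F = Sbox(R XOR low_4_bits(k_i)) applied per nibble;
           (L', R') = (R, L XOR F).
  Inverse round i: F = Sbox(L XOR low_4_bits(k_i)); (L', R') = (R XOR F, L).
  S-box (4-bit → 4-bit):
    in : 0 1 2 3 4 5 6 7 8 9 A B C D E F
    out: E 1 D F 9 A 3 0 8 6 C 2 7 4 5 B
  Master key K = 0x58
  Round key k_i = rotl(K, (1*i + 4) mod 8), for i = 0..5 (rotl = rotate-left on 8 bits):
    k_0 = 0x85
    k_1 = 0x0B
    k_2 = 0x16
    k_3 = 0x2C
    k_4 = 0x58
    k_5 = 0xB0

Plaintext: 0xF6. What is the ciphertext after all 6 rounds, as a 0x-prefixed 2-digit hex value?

0x93

s_0 = plaintext = 0xF6
s_1 = Round(s_0, k_0) = 0x60
s_2 = Round(s_1, k_1) = 0x04
s_3 = Round(s_2, k_2) = 0x4D
s_4 = Round(s_3, k_3) = 0xD5
s_5 = Round(s_4, k_4) = 0x59
s_6 = Round(s_5, k_5) = 0x93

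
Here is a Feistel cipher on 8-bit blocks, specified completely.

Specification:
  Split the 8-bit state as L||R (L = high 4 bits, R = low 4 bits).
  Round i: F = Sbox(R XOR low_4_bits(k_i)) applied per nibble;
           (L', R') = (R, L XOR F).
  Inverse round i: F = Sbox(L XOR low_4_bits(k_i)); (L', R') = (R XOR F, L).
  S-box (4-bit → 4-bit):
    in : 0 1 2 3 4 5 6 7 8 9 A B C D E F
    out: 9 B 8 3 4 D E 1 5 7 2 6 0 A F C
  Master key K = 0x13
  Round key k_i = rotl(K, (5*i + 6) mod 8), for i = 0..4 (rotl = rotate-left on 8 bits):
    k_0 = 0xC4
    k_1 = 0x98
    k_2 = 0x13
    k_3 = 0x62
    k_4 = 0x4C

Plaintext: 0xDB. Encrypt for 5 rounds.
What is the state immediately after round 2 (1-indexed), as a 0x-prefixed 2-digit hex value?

0x1C

s_0 = plaintext = 0xDB
s_1 = Round(s_0, k_0) = 0xB1
s_2 = Round(s_1, k_1) = 0x1C
s_3 = Round(s_2, k_2) = 0xCD
s_4 = Round(s_3, k_3) = 0xD0
s_5 = Round(s_4, k_4) = 0x0D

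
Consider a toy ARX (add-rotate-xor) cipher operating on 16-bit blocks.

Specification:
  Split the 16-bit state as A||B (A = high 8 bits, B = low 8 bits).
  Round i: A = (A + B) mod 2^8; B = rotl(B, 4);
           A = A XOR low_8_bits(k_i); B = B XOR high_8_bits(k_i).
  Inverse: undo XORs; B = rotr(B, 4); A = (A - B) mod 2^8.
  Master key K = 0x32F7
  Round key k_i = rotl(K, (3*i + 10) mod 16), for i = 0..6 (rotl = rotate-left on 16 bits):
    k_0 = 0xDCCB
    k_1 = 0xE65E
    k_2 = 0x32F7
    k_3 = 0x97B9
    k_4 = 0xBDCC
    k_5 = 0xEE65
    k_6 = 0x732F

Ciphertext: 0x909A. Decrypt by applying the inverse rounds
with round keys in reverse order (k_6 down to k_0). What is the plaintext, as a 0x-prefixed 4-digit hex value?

0x6434

s_0 = ciphertext = 0x909A
s_1 = InvRound(s_0, k_6) = 0x219E
s_2 = InvRound(s_1, k_5) = 0x3D07
s_3 = InvRound(s_2, k_4) = 0x46AB
s_4 = InvRound(s_3, k_3) = 0x3CC3
s_5 = InvRound(s_4, k_2) = 0xAC1F
s_6 = InvRound(s_5, k_1) = 0x539F
s_7 = InvRound(s_6, k_0) = 0x6434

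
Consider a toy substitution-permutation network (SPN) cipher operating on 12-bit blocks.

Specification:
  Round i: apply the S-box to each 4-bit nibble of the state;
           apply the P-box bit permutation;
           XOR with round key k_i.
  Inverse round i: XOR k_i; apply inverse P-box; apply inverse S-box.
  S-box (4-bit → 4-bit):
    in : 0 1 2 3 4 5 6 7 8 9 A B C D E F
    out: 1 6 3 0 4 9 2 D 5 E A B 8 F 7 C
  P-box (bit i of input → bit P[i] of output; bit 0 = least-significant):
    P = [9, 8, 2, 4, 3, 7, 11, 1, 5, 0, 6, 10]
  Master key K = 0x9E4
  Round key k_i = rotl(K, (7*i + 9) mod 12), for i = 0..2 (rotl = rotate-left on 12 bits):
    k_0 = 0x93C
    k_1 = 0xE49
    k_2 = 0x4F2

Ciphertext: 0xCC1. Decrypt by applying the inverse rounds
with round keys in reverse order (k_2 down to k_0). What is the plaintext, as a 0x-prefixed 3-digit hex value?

0x2C0

s_0 = ciphertext = 0xCC1
s_1 = InvRound(s_0, k_2) = 0x2FC
s_2 = InvRound(s_1, k_1) = 0xB1F
s_3 = InvRound(s_2, k_0) = 0x2C0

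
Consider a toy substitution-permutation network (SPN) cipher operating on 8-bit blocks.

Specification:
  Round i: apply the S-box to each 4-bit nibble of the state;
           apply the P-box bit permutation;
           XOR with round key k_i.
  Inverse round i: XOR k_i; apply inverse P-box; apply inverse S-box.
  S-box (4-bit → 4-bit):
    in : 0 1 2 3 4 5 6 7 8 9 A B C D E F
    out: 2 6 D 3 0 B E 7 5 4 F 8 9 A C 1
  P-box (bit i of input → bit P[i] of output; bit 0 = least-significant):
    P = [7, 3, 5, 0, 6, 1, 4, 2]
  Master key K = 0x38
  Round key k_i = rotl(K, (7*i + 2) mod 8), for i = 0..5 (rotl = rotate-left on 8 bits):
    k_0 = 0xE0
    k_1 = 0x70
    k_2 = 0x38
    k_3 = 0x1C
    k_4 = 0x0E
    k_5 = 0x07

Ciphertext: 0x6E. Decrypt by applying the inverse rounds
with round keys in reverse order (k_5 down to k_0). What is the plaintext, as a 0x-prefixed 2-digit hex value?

0x6A

s_0 = ciphertext = 0x6E
s_1 = InvRound(s_0, k_5) = 0xF6
s_2 = InvRound(s_1, k_4) = 0x87
s_3 = InvRound(s_2, k_3) = 0x15
s_4 = InvRound(s_3, k_2) = 0xB6
s_5 = InvRound(s_4, k_1) = 0x5F
s_6 = InvRound(s_5, k_0) = 0x6A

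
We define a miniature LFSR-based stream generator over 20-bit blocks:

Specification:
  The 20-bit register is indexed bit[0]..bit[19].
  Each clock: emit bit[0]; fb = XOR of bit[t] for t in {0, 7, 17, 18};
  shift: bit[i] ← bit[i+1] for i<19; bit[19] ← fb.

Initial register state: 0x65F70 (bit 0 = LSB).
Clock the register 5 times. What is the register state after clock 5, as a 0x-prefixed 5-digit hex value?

0xE32FB

reg_0 = 0x65F70
clock 1: out=0, reg = 0x32FB8
clock 2: out=0, reg = 0x197DC
clock 3: out=0, reg = 0x8CBEE
clock 4: out=0, reg = 0xC65F7
clock 5: out=1, reg = 0xE32FB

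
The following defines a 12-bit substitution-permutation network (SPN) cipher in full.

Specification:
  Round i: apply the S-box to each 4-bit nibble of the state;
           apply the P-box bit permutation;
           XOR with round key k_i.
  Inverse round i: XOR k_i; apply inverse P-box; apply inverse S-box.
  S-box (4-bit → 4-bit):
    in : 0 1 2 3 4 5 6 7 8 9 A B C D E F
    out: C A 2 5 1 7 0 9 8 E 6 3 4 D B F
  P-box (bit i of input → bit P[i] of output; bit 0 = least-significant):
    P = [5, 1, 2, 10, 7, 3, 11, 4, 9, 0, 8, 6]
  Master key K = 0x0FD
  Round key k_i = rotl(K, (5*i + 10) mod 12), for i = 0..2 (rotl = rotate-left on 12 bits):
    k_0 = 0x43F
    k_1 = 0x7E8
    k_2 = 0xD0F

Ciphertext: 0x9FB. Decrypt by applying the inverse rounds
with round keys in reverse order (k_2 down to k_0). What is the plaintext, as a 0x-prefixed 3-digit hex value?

s_0 = ciphertext = 0x9FB
s_1 = InvRound(s_0, k_2) = 0x87D
s_2 = InvRound(s_1, k_1) = 0x5D0
s_3 = InvRound(s_2, k_0) = 0x9B5

0x9B5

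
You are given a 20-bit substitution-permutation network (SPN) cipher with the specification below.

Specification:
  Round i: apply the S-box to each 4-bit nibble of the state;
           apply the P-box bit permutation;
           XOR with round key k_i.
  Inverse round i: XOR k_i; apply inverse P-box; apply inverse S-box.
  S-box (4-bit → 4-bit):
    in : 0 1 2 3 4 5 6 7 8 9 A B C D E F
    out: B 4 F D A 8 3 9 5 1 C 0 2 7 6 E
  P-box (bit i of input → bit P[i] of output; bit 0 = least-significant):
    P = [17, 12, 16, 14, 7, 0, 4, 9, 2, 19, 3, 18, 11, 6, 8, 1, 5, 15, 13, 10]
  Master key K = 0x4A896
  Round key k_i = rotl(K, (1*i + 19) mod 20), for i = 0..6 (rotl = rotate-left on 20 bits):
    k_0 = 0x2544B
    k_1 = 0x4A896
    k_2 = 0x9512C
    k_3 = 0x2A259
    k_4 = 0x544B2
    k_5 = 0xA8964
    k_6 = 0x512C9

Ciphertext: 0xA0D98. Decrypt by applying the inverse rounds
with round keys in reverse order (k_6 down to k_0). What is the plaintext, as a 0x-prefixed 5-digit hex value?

0x977E1

s_0 = ciphertext = 0xA0D98
s_1 = InvRound(s_0, k_6) = 0x5D4FD
s_2 = InvRound(s_1, k_5) = 0x58FD2
s_3 = InvRound(s_2, k_4) = 0x6DB55
s_4 = InvRound(s_3, k_3) = 0x183B4
s_5 = InvRound(s_4, k_2) = 0xCBE34
s_6 = InvRound(s_5, k_1) = 0x75C7C
s_7 = InvRound(s_6, k_0) = 0x977E1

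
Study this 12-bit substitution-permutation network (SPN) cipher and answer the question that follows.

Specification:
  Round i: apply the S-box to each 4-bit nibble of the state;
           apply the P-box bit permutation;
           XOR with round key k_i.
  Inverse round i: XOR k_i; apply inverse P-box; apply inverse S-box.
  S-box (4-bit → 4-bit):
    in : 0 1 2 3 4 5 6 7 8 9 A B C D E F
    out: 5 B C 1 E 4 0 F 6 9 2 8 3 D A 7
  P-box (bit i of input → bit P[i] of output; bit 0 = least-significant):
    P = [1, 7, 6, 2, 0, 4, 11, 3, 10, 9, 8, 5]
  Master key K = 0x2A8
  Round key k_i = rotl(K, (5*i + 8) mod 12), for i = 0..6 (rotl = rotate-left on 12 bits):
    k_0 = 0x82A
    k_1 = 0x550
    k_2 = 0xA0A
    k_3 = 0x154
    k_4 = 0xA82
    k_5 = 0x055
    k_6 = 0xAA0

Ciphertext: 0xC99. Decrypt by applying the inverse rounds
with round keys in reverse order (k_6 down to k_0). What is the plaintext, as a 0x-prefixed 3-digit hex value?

0x2C3

s_0 = ciphertext = 0xC99
s_1 = InvRound(s_0, k_6) = 0x116
s_2 = InvRound(s_1, k_5) = 0x530
s_3 = InvRound(s_2, k_4) = 0x78C
s_4 = InvRound(s_3, k_3) = 0xCE8
s_5 = InvRound(s_4, k_2) = 0x16F
s_6 = InvRound(s_5, k_1) = 0x919
s_7 = InvRound(s_6, k_0) = 0x2C3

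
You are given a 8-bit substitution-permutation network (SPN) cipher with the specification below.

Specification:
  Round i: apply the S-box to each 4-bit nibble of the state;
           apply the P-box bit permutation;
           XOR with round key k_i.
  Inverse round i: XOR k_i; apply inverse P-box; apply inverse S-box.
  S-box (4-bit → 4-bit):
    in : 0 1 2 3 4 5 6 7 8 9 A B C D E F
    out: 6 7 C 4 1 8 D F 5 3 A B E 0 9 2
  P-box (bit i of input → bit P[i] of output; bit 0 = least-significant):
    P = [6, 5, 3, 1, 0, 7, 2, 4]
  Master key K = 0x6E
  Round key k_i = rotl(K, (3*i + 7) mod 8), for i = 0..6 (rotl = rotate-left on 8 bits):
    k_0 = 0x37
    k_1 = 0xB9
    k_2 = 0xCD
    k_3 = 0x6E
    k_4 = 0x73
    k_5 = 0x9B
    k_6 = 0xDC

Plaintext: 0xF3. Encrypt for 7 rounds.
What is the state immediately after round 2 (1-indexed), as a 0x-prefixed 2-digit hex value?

s_0 = plaintext = 0xF3
s_1 = Round(s_0, k_0) = 0xBF
s_2 = Round(s_1, k_1) = 0x08
s_3 = Round(s_2, k_2) = 0x01
s_4 = Round(s_3, k_3) = 0x82
s_5 = Round(s_4, k_4) = 0x7C
s_6 = Round(s_5, k_5) = 0x24
s_7 = Round(s_6, k_6) = 0x88

0x08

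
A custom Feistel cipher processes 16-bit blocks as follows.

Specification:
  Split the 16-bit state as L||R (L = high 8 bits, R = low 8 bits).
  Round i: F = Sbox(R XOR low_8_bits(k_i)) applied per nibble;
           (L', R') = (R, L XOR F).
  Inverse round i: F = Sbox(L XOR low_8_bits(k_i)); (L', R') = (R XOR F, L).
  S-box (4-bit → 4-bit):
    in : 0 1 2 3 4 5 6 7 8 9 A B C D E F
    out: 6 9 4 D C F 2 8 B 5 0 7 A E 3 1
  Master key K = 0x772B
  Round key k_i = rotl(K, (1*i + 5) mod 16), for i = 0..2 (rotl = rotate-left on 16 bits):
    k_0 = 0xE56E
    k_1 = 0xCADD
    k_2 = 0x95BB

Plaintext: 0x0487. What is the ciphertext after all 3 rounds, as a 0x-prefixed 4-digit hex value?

0xBD53

s_0 = plaintext = 0x0487
s_1 = Round(s_0, k_0) = 0x8731
s_2 = Round(s_1, k_1) = 0x31BD
s_3 = Round(s_2, k_2) = 0xBD53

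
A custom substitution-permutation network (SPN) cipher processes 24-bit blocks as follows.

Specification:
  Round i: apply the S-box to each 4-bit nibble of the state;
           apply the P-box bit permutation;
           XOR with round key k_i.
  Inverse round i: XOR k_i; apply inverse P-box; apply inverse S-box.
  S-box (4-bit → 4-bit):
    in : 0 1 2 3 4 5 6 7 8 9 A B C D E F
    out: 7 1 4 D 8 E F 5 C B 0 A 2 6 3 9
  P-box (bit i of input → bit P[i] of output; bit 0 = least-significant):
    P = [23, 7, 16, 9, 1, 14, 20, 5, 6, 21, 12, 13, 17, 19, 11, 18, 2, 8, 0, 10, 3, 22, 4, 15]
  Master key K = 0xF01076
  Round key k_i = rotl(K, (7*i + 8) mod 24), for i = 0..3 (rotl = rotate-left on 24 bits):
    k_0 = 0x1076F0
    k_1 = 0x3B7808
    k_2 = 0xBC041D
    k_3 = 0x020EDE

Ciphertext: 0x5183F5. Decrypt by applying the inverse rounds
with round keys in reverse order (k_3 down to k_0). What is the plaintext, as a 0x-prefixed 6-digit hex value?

s_0 = ciphertext = 0x5183F5
s_1 = InvRound(s_0, k_3) = 0x957A32
s_2 = InvRound(s_1, k_2) = 0x13D598
s_3 = InvRound(s_2, k_1) = 0x8BDBAC
s_4 = InvRound(s_3, k_0) = 0x390F27

0x390F27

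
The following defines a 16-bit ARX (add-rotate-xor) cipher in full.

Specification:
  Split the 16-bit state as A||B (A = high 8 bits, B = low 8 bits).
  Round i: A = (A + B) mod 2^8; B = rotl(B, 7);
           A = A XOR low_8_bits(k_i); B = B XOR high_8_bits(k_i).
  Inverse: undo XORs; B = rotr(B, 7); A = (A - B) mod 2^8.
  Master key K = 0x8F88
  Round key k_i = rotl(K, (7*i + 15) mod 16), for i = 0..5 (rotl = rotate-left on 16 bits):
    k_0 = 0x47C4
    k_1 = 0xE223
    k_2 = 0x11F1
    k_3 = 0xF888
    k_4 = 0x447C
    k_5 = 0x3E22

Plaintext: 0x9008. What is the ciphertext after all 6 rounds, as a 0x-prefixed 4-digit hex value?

s_0 = plaintext = 0x9008
s_1 = Round(s_0, k_0) = 0x5C43
s_2 = Round(s_1, k_1) = 0xBC43
s_3 = Round(s_2, k_2) = 0x0EB0
s_4 = Round(s_3, k_3) = 0x36A0
s_5 = Round(s_4, k_4) = 0xAA14
s_6 = Round(s_5, k_5) = 0x9C34

0x9C34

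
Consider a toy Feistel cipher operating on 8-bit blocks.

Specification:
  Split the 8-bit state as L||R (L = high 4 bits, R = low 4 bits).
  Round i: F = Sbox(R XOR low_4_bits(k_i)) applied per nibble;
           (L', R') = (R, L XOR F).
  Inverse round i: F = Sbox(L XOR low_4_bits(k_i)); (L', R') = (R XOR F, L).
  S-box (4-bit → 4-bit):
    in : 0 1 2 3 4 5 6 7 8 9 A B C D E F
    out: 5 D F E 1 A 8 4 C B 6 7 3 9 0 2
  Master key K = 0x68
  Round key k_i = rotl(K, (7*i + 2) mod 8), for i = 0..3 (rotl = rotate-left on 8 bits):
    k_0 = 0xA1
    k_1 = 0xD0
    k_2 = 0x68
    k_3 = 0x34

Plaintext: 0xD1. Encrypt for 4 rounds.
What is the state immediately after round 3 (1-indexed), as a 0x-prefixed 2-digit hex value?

s_0 = plaintext = 0xD1
s_1 = Round(s_0, k_0) = 0x18
s_2 = Round(s_1, k_1) = 0x8D
s_3 = Round(s_2, k_2) = 0xD2
s_4 = Round(s_3, k_3) = 0x25

0xD2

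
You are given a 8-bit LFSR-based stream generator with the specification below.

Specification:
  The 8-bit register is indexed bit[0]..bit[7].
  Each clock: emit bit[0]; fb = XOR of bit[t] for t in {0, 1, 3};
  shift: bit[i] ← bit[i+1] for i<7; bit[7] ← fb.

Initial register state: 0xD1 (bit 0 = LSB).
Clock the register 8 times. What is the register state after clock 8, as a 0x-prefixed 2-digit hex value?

reg_0 = 0xD1
clock 1: out=1, reg = 0xE8
clock 2: out=0, reg = 0xF4
clock 3: out=0, reg = 0x7A
clock 4: out=0, reg = 0x3D
clock 5: out=1, reg = 0x1E
clock 6: out=0, reg = 0x0F
clock 7: out=1, reg = 0x87
clock 8: out=1, reg = 0x43

0x43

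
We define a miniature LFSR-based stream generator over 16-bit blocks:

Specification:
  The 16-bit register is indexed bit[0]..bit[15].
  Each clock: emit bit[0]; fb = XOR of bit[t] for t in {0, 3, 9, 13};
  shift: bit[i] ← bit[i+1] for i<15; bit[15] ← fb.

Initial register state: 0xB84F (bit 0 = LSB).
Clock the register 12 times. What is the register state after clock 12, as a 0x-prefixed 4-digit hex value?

0x1A7B

reg_0 = 0xB84F
clock 1: out=1, reg = 0xDC27
clock 2: out=1, reg = 0xEE13
clock 3: out=1, reg = 0xF709
clock 4: out=1, reg = 0x7B84
clock 5: out=0, reg = 0x3DC2
clock 6: out=0, reg = 0x9EE1
clock 7: out=1, reg = 0x4F70
clock 8: out=0, reg = 0xA7B8
clock 9: out=0, reg = 0xD3DC
clock 10: out=0, reg = 0x69EE
clock 11: out=0, reg = 0x34F7
clock 12: out=1, reg = 0x1A7B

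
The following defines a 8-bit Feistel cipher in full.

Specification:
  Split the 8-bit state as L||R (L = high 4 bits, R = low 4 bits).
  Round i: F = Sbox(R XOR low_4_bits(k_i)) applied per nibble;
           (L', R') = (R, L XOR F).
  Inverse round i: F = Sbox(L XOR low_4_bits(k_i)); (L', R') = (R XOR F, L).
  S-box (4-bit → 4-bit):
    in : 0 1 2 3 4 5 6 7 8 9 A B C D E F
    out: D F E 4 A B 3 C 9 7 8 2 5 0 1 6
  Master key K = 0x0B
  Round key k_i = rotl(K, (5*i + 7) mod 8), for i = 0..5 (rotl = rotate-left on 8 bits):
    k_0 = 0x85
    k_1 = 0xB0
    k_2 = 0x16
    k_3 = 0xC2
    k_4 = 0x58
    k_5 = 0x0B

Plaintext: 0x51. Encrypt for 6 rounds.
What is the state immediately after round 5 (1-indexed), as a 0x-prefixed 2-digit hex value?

0x9F

s_0 = plaintext = 0x51
s_1 = Round(s_0, k_0) = 0x1F
s_2 = Round(s_1, k_1) = 0xF7
s_3 = Round(s_2, k_2) = 0x70
s_4 = Round(s_3, k_3) = 0x09
s_5 = Round(s_4, k_4) = 0x9F
s_6 = Round(s_5, k_5) = 0xF3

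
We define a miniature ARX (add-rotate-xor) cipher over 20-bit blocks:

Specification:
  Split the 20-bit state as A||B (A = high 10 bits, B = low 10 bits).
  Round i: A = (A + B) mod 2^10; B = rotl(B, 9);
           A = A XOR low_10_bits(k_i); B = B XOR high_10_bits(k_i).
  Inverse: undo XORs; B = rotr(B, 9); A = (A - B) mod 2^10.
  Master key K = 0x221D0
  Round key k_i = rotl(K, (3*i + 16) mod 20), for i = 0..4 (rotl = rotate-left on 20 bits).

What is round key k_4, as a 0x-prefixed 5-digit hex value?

K = 0x221D0
k_0 = rotl(K, (3*0+16) mod 20) = rotl(K, 16) = 0x0221D
k_1 = rotl(K, (3*1+16) mod 20) = rotl(K, 19) = 0x110E8
k_2 = rotl(K, (3*2+16) mod 20) = rotl(K, 2) = 0x88740
k_3 = rotl(K, (3*3+16) mod 20) = rotl(K, 5) = 0x43A04
k_4 = rotl(K, (3*4+16) mod 20) = rotl(K, 8) = 0x1D022

0x1D022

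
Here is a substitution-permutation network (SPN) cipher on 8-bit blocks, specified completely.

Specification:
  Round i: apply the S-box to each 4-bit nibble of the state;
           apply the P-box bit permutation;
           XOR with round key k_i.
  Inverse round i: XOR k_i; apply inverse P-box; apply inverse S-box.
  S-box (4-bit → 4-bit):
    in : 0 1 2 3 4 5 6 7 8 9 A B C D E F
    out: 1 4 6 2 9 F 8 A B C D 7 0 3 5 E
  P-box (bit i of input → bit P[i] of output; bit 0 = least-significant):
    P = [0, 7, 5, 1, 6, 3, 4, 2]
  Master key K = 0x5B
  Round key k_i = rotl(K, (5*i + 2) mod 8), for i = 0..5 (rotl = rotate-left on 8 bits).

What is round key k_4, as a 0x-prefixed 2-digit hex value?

0xD6

K = 0x5B
k_0 = rotl(K, (5*0+2) mod 8) = rotl(K, 2) = 0x6D
k_1 = rotl(K, (5*1+2) mod 8) = rotl(K, 7) = 0xAD
k_2 = rotl(K, (5*2+2) mod 8) = rotl(K, 4) = 0xB5
k_3 = rotl(K, (5*3+2) mod 8) = rotl(K, 1) = 0xB6
k_4 = rotl(K, (5*4+2) mod 8) = rotl(K, 6) = 0xD6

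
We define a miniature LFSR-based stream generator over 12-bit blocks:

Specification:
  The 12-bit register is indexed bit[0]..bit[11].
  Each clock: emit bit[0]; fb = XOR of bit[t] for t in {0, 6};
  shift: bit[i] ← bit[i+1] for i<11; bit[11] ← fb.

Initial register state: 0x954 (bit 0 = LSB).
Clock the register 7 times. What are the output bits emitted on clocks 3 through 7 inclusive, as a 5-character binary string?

10101

reg_0 = 0x954
clock 1: out=0, reg = 0xCAA
clock 2: out=0, reg = 0x655
clock 3: out=1, reg = 0x32A
clock 4: out=0, reg = 0x195
clock 5: out=1, reg = 0x8CA
clock 6: out=0, reg = 0xC65
clock 7: out=1, reg = 0x632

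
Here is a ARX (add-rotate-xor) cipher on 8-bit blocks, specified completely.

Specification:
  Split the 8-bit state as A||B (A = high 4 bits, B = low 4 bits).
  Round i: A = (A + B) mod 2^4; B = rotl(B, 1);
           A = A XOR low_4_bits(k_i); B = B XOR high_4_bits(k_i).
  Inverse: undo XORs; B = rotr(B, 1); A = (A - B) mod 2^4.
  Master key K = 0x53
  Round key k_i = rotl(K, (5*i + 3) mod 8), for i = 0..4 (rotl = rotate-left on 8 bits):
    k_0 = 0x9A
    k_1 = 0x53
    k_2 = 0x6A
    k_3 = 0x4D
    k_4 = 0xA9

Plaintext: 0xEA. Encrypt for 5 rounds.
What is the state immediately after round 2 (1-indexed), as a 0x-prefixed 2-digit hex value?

s_0 = plaintext = 0xEA
s_1 = Round(s_0, k_0) = 0x2C
s_2 = Round(s_1, k_1) = 0xDC
s_3 = Round(s_2, k_2) = 0x3F
s_4 = Round(s_3, k_3) = 0xFB
s_5 = Round(s_4, k_4) = 0x3D

0xDC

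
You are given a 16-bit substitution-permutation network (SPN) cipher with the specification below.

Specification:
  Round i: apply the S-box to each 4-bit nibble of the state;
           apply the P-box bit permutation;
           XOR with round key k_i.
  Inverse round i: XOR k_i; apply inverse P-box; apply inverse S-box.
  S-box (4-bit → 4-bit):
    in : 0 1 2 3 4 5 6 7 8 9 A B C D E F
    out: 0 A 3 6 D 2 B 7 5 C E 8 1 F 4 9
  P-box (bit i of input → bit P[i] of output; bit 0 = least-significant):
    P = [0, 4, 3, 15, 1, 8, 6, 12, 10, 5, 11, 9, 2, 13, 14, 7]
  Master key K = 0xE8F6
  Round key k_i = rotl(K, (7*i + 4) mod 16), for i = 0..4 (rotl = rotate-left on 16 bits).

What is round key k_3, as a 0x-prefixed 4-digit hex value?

K = 0xE8F6
k_0 = rotl(K, (7*0+4) mod 16) = rotl(K, 4) = 0x8F6E
k_1 = rotl(K, (7*1+4) mod 16) = rotl(K, 11) = 0xB747
k_2 = rotl(K, (7*2+4) mod 16) = rotl(K, 2) = 0xA3DB
k_3 = rotl(K, (7*3+4) mod 16) = rotl(K, 9) = 0xEDD1

0xEDD1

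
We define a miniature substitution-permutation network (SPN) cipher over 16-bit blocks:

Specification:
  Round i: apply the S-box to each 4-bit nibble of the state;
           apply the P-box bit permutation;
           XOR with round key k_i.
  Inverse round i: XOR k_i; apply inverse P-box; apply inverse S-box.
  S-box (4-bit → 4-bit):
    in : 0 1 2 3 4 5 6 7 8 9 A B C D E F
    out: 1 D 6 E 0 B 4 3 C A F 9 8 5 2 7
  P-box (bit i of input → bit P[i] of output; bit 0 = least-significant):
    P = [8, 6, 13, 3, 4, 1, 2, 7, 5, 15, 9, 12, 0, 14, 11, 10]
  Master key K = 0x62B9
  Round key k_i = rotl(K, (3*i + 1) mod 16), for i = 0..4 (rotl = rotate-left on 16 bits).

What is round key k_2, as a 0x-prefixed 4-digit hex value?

0x5CB1

K = 0x62B9
k_0 = rotl(K, (3*0+1) mod 16) = rotl(K, 1) = 0xC572
k_1 = rotl(K, (3*1+1) mod 16) = rotl(K, 4) = 0x2B96
k_2 = rotl(K, (3*2+1) mod 16) = rotl(K, 7) = 0x5CB1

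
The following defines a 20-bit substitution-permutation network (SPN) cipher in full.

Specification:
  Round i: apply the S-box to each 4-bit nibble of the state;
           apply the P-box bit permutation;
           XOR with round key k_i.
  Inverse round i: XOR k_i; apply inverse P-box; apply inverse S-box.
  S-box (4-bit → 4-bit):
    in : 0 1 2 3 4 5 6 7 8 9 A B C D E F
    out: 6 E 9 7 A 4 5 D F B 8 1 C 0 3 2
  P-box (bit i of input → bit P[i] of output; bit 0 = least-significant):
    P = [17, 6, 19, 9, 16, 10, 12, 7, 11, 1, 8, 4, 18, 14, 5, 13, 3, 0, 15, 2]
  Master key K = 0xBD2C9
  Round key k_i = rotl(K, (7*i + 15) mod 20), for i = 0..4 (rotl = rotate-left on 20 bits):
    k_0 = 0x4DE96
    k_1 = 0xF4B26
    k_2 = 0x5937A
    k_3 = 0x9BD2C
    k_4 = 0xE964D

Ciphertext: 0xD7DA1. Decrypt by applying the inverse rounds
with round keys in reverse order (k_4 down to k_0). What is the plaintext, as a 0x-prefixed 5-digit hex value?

0xCC547

s_0 = ciphertext = 0xD7DA1
s_1 = InvRound(s_0, k_4) = 0x71629
s_2 = InvRound(s_1, k_3) = 0x126D7
s_3 = InvRound(s_2, k_2) = 0x8751D
s_4 = InvRound(s_3, k_1) = 0xE7932
s_5 = InvRound(s_4, k_0) = 0xCC547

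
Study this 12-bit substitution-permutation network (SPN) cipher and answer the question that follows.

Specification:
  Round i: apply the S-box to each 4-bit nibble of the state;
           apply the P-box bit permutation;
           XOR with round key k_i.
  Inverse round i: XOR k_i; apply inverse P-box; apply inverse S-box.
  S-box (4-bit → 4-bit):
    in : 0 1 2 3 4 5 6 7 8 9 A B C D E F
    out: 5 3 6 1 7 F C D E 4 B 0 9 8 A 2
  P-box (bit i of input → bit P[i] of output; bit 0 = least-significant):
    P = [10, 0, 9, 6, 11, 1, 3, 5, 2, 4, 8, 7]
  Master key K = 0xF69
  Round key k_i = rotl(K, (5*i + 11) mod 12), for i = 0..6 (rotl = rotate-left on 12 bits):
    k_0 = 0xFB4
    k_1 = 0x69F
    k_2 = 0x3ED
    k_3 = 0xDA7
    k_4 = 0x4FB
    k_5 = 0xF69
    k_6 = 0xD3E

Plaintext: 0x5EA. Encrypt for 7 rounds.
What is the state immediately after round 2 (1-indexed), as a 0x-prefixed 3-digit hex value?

0xA01

s_0 = plaintext = 0x5EA
s_1 = Round(s_0, k_0) = 0xA43
s_2 = Round(s_1, k_1) = 0xA01
s_3 = Round(s_2, k_2) = 0xF70
s_4 = Round(s_3, k_3) = 0x39F
s_5 = Round(s_4, k_4) = 0x4F6
s_6 = Round(s_5, k_5) = 0xC3F
s_7 = Round(s_6, k_6) = 0x5BB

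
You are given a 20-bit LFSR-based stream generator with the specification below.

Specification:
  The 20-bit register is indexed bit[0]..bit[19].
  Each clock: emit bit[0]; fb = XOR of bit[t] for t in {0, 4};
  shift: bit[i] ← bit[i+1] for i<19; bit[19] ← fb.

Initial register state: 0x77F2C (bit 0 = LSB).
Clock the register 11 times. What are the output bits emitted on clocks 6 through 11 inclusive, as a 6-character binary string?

100111

reg_0 = 0x77F2C
clock 1: out=0, reg = 0x3BF96
clock 2: out=0, reg = 0x9DFCB
clock 3: out=1, reg = 0xCEFE5
clock 4: out=1, reg = 0xE77F2
clock 5: out=0, reg = 0xF3BF9
clock 6: out=1, reg = 0x79DFC
clock 7: out=0, reg = 0xBCEFE
clock 8: out=0, reg = 0xDE77F
clock 9: out=1, reg = 0x6F3BF
clock 10: out=1, reg = 0x379DF
clock 11: out=1, reg = 0x1BCEF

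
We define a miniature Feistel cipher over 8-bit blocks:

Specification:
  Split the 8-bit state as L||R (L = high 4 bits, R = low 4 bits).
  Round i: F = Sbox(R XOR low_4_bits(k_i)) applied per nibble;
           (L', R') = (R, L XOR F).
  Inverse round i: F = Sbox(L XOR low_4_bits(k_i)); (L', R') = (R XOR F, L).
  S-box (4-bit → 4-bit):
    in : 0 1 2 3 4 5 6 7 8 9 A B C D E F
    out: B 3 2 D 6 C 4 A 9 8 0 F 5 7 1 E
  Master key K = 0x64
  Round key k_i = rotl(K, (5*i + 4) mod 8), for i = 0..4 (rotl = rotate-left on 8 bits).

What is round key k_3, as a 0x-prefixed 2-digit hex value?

0x23

K = 0x64
k_0 = rotl(K, (5*0+4) mod 8) = rotl(K, 4) = 0x46
k_1 = rotl(K, (5*1+4) mod 8) = rotl(K, 1) = 0xC8
k_2 = rotl(K, (5*2+4) mod 8) = rotl(K, 6) = 0x19
k_3 = rotl(K, (5*3+4) mod 8) = rotl(K, 3) = 0x23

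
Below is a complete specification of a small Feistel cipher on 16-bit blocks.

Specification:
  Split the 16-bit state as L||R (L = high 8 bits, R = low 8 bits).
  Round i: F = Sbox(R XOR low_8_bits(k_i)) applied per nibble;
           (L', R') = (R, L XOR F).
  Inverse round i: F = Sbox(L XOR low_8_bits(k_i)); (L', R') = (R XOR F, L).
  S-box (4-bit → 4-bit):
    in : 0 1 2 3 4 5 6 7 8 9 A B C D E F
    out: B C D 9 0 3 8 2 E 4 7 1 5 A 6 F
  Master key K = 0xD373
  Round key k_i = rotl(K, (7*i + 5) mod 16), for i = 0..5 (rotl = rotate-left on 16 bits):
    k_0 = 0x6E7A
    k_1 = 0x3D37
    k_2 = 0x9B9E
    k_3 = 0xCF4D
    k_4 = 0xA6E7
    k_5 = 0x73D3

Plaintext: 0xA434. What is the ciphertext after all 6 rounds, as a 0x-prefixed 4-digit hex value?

s_0 = plaintext = 0xA434
s_1 = Round(s_0, k_0) = 0x34A2
s_2 = Round(s_1, k_1) = 0xA277
s_3 = Round(s_2, k_2) = 0x77C6
s_4 = Round(s_3, k_3) = 0xC696
s_5 = Round(s_4, k_4) = 0x96EA
s_6 = Round(s_5, k_5) = 0xEA02

0xEA02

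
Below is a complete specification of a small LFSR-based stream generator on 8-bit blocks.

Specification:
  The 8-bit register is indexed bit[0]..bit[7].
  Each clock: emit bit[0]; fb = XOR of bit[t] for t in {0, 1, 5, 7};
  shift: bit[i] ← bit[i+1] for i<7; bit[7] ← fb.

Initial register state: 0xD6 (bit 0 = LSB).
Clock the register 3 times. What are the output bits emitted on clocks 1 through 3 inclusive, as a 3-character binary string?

011

reg_0 = 0xD6
clock 1: out=0, reg = 0x6B
clock 2: out=1, reg = 0xB5
clock 3: out=1, reg = 0xDA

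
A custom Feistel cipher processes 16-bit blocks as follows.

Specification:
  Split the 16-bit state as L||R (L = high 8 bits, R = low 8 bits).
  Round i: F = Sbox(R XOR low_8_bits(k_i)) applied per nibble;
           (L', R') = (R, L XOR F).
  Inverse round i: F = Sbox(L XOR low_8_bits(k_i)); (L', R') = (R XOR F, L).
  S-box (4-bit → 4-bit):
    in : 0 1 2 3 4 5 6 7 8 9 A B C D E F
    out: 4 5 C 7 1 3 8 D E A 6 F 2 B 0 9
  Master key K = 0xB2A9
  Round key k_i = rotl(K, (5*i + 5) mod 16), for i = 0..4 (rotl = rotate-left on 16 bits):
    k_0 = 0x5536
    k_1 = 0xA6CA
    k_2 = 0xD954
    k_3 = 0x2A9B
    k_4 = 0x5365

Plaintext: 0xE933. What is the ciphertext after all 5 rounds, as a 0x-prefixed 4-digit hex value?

s_0 = plaintext = 0xE933
s_1 = Round(s_0, k_0) = 0x33AA
s_2 = Round(s_1, k_1) = 0xAAB7
s_3 = Round(s_2, k_2) = 0xB7AD
s_4 = Round(s_3, k_3) = 0xADCF
s_5 = Round(s_4, k_4) = 0xCFCB

0xCFCB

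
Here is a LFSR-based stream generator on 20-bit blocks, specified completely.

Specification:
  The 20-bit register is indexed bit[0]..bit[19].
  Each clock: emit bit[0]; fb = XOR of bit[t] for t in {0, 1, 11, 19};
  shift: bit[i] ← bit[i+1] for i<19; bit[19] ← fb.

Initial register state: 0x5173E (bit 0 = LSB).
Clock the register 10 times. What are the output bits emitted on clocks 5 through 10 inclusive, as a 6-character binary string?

110011

reg_0 = 0x5173E
clock 1: out=0, reg = 0xA8B9F
clock 2: out=1, reg = 0x545CF
clock 3: out=1, reg = 0x2A2E7
clock 4: out=1, reg = 0x15173
clock 5: out=1, reg = 0x0A8B9
clock 6: out=1, reg = 0x0545C
clock 7: out=0, reg = 0x02A2E
clock 8: out=0, reg = 0x01517
clock 9: out=1, reg = 0x00A8B
clock 10: out=1, reg = 0x80545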